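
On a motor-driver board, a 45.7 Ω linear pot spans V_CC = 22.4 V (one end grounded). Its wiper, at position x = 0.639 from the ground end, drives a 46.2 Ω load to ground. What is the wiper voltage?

Lower segment x·R_p = 29.20 Ω; upper segment (1−x)·R_p = 16.50 Ω.
Lower segment in parallel with the load: 29.20 ‖ 46.2 = 17.89 Ω.
Loaded-divider output: V_out = 22.4 × 0.5203 = 11.65 V.

V_out ≈ 11.7 V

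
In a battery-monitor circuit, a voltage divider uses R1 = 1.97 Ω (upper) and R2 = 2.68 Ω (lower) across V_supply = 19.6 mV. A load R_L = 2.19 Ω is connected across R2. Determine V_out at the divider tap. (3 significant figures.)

V_out ≈ 7.44 mV

The load sits in parallel with R2, giving an effective lower resistance R2' = R2·R_L/(R2+R_L) = 1.205 Ω.
Then V_out = V_supply · R2'/(R1 + R2') = 19.6 × 1.205/3.175 = 7.439 mV.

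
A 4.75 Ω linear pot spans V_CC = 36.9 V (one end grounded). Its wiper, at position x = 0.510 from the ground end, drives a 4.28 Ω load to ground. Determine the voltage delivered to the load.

Lower segment x·R_p = 2.422 Ω; upper segment (1−x)·R_p = 2.328 Ω.
(x·R_p) ‖ R_L = 1.547 Ω.
Loaded-divider output: V_out = 36.9 × 0.3993 = 14.73 V.

V_out ≈ 14.7 V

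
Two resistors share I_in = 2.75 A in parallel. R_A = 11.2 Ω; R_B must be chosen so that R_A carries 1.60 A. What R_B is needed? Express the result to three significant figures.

Two-branch current divider: I_A = I_in · R_B/(R_A + R_B).
1.60/2.75 = R_B/(R_A + R_B) → R_B = R_A · (0.5818)/(1 − 0.5818) = 11.2 × 1.391 = 15.58 Ω.

R_B ≈ 15.6 Ω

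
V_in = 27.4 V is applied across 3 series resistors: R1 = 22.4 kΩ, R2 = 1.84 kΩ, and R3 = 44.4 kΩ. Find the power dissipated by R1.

Series current I = V_in/ΣR = 27.4/68.64 = 0.3992 mA.
P = I²R = 0.1593 × 22.4 = 3.569 mW.

P ≈ 3.57 mW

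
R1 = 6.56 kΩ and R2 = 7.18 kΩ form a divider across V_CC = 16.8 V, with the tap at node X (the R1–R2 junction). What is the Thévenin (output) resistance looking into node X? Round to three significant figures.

Looking into X with the source shorted: R_th = R1·R2/(R1+R2) = 6.560 × 7.18/13.74 = 3.428 kΩ.

R_th ≈ 3.43 kΩ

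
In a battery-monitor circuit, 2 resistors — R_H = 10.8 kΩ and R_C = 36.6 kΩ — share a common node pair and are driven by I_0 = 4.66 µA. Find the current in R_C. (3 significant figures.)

For two parallel branches, I_k = I_0 · (other R)/(sum of R).
I(R_C) = 4.66 × 10.8/(10.8 + 36.6) = 4.66 × 0.2278 = 1.062 µA.

I ≈ 1.06 µA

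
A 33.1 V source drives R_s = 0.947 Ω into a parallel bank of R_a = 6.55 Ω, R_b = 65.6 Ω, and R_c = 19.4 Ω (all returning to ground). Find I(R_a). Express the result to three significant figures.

Parallel bank: R_p = 1/(1/6.55 + 1/65.6 + 1/19.4) = 4.557 Ω.
Node voltage V_A = V_DC · R_p/(R_s + R_p) = 33.1 × 0.8279 = 27.40 V.
Branch current I = V_A/R_a = 27.40/6.55 = 4.184 A.
(Check via current divider: I_total = 6.014 A; share G_k/ΣG = 0.6957 → same result.)

I ≈ 4.18 A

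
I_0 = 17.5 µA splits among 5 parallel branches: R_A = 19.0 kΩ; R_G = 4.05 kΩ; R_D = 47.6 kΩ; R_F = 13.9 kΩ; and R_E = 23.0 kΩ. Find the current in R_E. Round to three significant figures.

I ≈ 1.75 µA

Total conductance ΣG = 1/19.0 + 1/4.05 + 1/47.6 + 1/13.9 + 1/23.0 = 0.4360 (units of 1/kΩ).
R_E takes the fraction G_k/ΣG = 0.04348/0.4360 = 0.09973, so I = 17.5 × 0.09973 = 1.745 µA.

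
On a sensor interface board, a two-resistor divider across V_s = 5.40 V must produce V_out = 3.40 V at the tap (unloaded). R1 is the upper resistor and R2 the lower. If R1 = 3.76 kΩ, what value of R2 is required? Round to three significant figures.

V_out/V_s = R2/(R1+R2) = 0.6296.
R2 = R1 · 0.6296/(1 − 0.6296) = 6.392 kΩ.

R2 ≈ 6.39 kΩ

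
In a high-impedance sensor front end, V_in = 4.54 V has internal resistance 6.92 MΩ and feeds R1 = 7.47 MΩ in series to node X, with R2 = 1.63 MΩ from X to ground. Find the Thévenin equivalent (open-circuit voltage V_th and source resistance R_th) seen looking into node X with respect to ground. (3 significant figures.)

V_th ≈ 0.462 V, R_th ≈ 1.46 MΩ

R1' = 6.92 + 7.47 = 14.39 MΩ (source resistance + R1).
With X open, the divider is unloaded: V_th = 4.54 × 1.63/16.02 = 0.4619 V.
Zeroing V_in shorts the top of R1' to ground, so R_th = R1' ‖ R2 = 1.464 MΩ.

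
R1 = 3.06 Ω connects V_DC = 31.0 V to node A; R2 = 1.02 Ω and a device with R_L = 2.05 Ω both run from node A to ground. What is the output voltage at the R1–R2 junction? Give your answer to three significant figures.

V_out ≈ 5.64 V

First combine the lower leg with the load: R2 ‖ R_L = 0.6811 Ω.
Voltage divider with the loaded lower leg: V_out = 31.0 × 0.6811/(3.06 + 0.6811) = 31.0 × 0.1821 = 5.644 V.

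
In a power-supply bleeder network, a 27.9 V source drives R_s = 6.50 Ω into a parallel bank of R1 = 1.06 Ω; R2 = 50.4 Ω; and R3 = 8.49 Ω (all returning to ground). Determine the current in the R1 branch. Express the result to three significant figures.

Equivalent of the parallel group: R_p = 0.9250 Ω.
Node voltage V_A = V_DC · R_p/(R_s + R_p) = 27.9 × 0.1246 = 3.476 V.
I(R1) = V_A / R1 = 3.476/1.06 = 3.279 A.

I ≈ 3.28 A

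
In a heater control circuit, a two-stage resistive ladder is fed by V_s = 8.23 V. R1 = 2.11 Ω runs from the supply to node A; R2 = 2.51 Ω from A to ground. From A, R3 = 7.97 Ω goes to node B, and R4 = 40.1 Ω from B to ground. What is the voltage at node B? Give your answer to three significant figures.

The second stage (R3 + R4 = 48.07 Ω) loads node A in parallel with R2.
R2 ‖ (R3+R4) = 2.385 Ω.
First divider: V_A = V_s · 2.385/(2.11 + 2.385) = 4.367 V.
V_B = V_A × 0.8342 = 3.643 V.

V_B ≈ 3.64 V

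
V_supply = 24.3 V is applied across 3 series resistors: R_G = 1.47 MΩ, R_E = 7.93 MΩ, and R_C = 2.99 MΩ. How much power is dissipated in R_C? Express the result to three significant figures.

Series current I = V_supply/ΣR = 24.3/12.39 = 1.961 µA.
P(R_C) = I²·R_C = (1.961)² × 2.99 = 11.50 µW.

P ≈ 11.5 µW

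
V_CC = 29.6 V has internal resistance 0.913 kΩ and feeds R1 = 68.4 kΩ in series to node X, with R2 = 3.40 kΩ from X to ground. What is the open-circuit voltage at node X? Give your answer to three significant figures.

V_th ≈ 1.38 V

R1' = 0.913 + 68.4 = 69.31 kΩ (source resistance + R1).
Open-circuit (no load on X): V_th = V_CC · R2/(R1' + R2) = 29.6 × 3.40/(69.31 + 3.40) = 1.384 V.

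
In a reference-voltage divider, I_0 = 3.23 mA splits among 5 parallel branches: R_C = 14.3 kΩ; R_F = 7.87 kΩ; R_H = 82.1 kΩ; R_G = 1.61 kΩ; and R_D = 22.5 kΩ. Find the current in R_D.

I ≈ 0.164 mA

Conductances: ΣG = 1/14.3 + 1/7.87 + 1/82.1 + 1/1.61 + 1/22.5 = 0.8747 (1/kΩ).
Current divider: I(R_D) = I_0 · G_k/ΣG = 3.23 × (0.04444/0.8747) = 3.23 × 0.05081 = 0.1641 mA.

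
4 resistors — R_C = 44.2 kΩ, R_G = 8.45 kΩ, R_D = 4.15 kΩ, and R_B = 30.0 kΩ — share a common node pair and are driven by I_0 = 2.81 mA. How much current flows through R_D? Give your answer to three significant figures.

I ≈ 1.63 mA

Conductances: ΣG = 1/44.2 + 1/8.45 + 1/4.15 + 1/30.0 = 0.4153 (1/kΩ).
R_D takes the fraction G_k/ΣG = 0.2410/0.4153 = 0.5803, so I = 2.81 × 0.5803 = 1.631 mA.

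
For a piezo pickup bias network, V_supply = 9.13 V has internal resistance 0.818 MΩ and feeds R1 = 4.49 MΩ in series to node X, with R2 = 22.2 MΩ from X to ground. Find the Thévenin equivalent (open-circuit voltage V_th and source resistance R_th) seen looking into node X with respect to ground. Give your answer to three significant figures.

R1' = 0.818 + 4.49 = 5.308 MΩ (source resistance + R1).
V_th is the unloaded tap voltage: V_supply · R2/(R1'+R2) = 9.13 × 0.8070 = 7.368 V.
With V_supply suppressed (replaced by a short), R_th = R1' ‖ R2 = (5.308 × 22.2)/(5.308 + 22.2) = 4.284 MΩ.

V_th ≈ 7.37 V, R_th ≈ 4.28 MΩ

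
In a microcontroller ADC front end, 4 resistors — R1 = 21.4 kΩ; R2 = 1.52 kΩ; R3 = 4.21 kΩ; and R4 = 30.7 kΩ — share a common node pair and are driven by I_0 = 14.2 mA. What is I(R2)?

I ≈ 9.58 mA

Conductances: ΣG = 1/21.4 + 1/1.52 + 1/4.21 + 1/30.7 = 0.9747 (1/kΩ).
By the current-divider rule, I = I_0 · G_k/ΣG = 14.2 × 0.6750 = 9.584 mA.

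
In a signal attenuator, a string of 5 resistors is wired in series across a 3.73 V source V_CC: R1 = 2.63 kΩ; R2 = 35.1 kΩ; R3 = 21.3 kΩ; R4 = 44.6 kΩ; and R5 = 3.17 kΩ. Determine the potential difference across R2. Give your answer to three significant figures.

ΣR = 2.63 + 35.1 + 21.3 + 44.6 + 3.17 = 106.8 kΩ.
By the voltage-divider rule, V = 3.73 × 35.10/106.8 = 1.226 V.

V ≈ 1.23 V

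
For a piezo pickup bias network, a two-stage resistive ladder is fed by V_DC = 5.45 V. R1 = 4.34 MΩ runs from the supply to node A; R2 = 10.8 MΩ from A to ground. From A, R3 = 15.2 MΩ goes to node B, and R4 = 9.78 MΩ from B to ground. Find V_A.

V_A ≈ 3.46 V

The second stage (R3 + R4 = 24.98 MΩ) loads node A in parallel with R2.
R2 ‖ (R3+R4) = 7.540 MΩ.
V_A = 5.45 × 7.540/(4.34 + 7.540) = 3.459 V.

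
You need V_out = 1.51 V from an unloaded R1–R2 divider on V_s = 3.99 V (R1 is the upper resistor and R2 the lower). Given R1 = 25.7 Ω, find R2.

R2 ≈ 15.6 Ω

The divider ratio is R2/(R1+R2) = 1.51/3.99 = 0.3784.
R2 = R1 · 0.3784/(1 − 0.3784) = 15.65 Ω.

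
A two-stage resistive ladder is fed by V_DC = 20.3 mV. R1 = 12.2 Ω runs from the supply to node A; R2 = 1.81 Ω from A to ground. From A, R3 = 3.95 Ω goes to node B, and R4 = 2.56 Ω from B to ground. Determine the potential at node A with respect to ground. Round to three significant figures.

Node A sees R2 in parallel with the series input of stage 2, R3 + R4 = 6.510 Ω.
Effective lower resistance at A: R2 ‖ 6.510 = 1.416 Ω.
V_A = 20.3 × 1.416/(12.2 + 1.416) = 2.111 mV.

V_A ≈ 2.11 mV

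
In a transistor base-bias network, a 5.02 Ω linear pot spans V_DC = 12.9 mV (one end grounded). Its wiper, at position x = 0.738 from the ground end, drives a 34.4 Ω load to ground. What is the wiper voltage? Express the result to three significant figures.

Lower segment x·R_p = 3.705 Ω; upper segment (1−x)·R_p = 1.315 Ω.
R_L loads the lower segment: effective lower R = 3.345 Ω.
Loaded-divider output: V_out = 12.9 × 0.7177 = 9.259 mV.

V_out ≈ 9.26 mV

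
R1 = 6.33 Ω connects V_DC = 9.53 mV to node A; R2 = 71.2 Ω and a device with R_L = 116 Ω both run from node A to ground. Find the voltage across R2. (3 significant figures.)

V_out ≈ 8.33 mV

R2 ‖ R_L = (71.2 × 116)/(71.2 + 116) = 44.12 Ω.
Now apply the divider: V_out = 9.53 × 0.8745 = 8.334 mV.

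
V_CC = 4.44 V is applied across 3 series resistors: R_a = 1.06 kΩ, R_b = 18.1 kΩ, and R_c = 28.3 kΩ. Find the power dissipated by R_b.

Series current I = V_CC/ΣR = 4.44/47.46 = 0.09355 mA.
V(R_b) = I·R = 1.693 V; P = V·I = 1.693 × 0.09355 = 0.1584 mW.

P ≈ 0.158 mW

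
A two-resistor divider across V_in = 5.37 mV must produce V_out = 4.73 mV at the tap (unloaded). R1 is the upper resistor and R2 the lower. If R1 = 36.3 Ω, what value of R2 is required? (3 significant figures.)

R2 ≈ 268 Ω

The divider ratio is R2/(R1+R2) = 4.73/5.37 = 0.8808.
R2 = R1 · 0.8808/(1 − 0.8808) = 268.3 Ω.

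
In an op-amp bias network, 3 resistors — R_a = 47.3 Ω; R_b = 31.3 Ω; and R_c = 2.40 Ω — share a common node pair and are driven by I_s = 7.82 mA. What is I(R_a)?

I ≈ 0.352 mA

ΣG = 1/47.3 + 1/31.3 + 1/2.40 = 0.4698.
R_a takes the fraction G_k/ΣG = 0.02114/0.4698 = 0.04501, so I = 7.82 × 0.04501 = 0.3519 mA.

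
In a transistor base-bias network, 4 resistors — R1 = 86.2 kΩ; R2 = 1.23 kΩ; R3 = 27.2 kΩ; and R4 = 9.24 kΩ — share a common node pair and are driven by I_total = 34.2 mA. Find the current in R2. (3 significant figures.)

ΣG = 1/86.2 + 1/1.23 + 1/27.2 + 1/9.24 = 0.9696.
R2 takes the fraction G_k/ΣG = 0.8130/0.9696 = 0.8385, so I = 34.2 × 0.8385 = 28.68 mA.

I ≈ 28.7 mA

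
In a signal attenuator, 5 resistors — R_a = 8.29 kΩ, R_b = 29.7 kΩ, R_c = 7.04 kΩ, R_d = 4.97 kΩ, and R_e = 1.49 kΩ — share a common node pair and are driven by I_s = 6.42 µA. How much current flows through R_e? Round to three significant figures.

Total conductance ΣG = 1/8.29 + 1/29.7 + 1/7.04 + 1/4.97 + 1/1.49 = 1.169 (units of 1/kΩ).
R_e takes the fraction G_k/ΣG = 0.6711/1.169 = 0.5743, so I = 6.42 × 0.5743 = 3.687 µA.

I ≈ 3.69 µA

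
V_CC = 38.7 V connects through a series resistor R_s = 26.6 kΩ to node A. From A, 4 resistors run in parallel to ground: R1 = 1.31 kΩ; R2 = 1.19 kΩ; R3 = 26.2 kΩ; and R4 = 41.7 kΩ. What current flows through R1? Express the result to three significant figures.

I ≈ 0.652 mA

Parallel bank: R_p = 1/(1/1.31 + 1/1.19 + 1/26.2 + 1/41.7) = 0.6003 kΩ.
V_A = 38.7 × 0.6003/27.20 = 0.8541 V.
I(R1) = V_A / R1 = 0.8541/1.31 = 0.6520 mA.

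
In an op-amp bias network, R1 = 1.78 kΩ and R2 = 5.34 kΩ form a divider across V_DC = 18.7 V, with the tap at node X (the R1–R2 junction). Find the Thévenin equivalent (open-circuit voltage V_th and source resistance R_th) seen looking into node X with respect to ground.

V_th is the unloaded tap voltage: V_DC · R2/(R1+R2) = 18.7 × 0.7500 = 14.02 V.
Looking into X with the source shorted: R_th = R1·R2/(R1+R2) = 1.780 × 5.34/7.120 = 1.335 kΩ.

V_th ≈ 14.0 V, R_th ≈ 1.33 kΩ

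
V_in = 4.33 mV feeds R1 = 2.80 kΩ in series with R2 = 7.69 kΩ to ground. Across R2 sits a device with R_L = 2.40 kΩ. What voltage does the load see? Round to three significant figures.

V_out ≈ 1.71 mV

First combine the lower leg with the load: R2 ‖ R_L = 1.829 kΩ.
Then V_out = V_in · R2'/(R1 + R2') = 4.33 × 1.829/4.629 = 1.711 mV.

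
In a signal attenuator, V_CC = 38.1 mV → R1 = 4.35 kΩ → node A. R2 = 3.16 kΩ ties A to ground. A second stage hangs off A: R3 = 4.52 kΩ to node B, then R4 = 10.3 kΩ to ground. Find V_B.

V_B ≈ 9.92 mV

The second stage (R3 + R4 = 14.82 kΩ) loads node A in parallel with R2.
Effective lower resistance at A: R2 ‖ 14.82 = 2.605 kΩ.
V_A = 38.1 × 2.605/(4.35 + 2.605) = 14.27 mV.
Stage 2 is unloaded, so V_B = V_A · R4/(R3+R4) = 14.27 × 10.3/14.82 = 9.917 mV.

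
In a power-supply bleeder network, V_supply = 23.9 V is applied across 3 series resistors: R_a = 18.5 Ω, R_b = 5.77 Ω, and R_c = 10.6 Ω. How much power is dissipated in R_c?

ΣR = 34.87 Ω → I = 23.9/34.87 = 0.6854 A.
P(R_c) = I²·R_c = (0.6854)² × 10.6 = 4.980 W.

P ≈ 4.98 W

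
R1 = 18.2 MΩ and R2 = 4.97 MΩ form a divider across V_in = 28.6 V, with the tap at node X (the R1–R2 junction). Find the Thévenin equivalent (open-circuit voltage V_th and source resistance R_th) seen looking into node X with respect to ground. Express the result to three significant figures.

V_th ≈ 6.13 V, R_th ≈ 3.90 MΩ

With X open, the divider is unloaded: V_th = 28.6 × 4.97/23.17 = 6.135 V.
Looking into X with the source shorted: R_th = R1·R2/(R1+R2) = 18.20 × 4.97/23.17 = 3.904 MΩ.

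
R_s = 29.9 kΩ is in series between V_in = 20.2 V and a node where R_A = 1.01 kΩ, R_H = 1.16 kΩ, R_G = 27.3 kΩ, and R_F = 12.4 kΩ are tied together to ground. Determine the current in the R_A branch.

Equivalent of the parallel group: R_p = 0.5078 kΩ.
Node voltage V_A = V_in · R_p/(R_s + R_p) = 20.2 × 0.01670 = 0.3373 V.
Branch current I = V_A/R_A = 0.3373/1.01 = 0.3340 mA.
(Equivalently: I_total = 0.6643 mA, then current-divider fraction G_k/ΣG = 0.5027.)

I ≈ 0.334 mA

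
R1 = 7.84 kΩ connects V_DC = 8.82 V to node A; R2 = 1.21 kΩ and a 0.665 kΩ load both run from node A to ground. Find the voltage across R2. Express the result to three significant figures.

The load sits in parallel with R2, giving an effective lower resistance R2' = R2·R_L/(R2+R_L) = 0.4291 kΩ.
Voltage divider with the loaded lower leg: V_out = 8.82 × 0.4291/(7.84 + 0.4291) = 8.82 × 0.05190 = 0.4577 V.
(Unloaded it would be 1.18 V; the load pulls it down.)

V_out ≈ 0.458 V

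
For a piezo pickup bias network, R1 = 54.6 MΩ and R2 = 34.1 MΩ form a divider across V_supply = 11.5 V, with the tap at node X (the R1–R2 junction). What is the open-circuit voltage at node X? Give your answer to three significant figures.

V_th ≈ 4.42 V

With X open, the divider is unloaded: V_th = 11.5 × 34.1/88.70 = 4.421 V.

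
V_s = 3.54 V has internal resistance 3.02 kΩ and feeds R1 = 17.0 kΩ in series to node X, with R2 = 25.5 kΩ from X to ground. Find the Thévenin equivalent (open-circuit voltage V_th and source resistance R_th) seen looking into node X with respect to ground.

R1' = 3.02 + 17.0 = 20.02 kΩ (source resistance + R1).
With X open, the divider is unloaded: V_th = 3.54 × 25.5/45.52 = 1.983 V.
Zeroing V_s shorts the top of R1' to ground, so R_th = R1' ‖ R2 = 11.22 kΩ.

V_th ≈ 1.98 V, R_th ≈ 11.2 kΩ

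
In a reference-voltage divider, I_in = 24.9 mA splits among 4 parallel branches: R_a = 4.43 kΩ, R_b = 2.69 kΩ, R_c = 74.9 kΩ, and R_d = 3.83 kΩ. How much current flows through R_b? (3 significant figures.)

ΣG = 1/4.43 + 1/2.69 + 1/74.9 + 1/3.83 = 0.8719.
By the current-divider rule, I = I_in · G_k/ΣG = 24.9 × 0.4264 = 10.62 mA.

I ≈ 10.6 mA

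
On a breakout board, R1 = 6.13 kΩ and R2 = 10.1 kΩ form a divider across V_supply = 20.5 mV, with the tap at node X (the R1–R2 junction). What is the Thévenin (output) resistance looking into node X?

Zeroing V_supply shorts the top of R1 to ground, so R_th = R1 ‖ R2 = 3.815 kΩ.

R_th ≈ 3.81 kΩ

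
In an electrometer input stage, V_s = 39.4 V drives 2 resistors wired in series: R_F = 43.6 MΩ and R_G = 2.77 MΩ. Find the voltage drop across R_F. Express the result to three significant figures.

V ≈ 37.0 V

Total series resistance ΣR = 43.6 + 2.77 = 46.37 MΩ.
By the voltage-divider rule, V = 39.4 × 43.60/46.37 = 37.05 V.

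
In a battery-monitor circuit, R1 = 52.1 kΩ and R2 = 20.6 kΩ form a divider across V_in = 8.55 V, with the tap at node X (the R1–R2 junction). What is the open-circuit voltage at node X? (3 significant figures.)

V_th ≈ 2.42 V

V_th is the unloaded tap voltage: V_in · R2/(R1+R2) = 8.55 × 0.2834 = 2.423 V.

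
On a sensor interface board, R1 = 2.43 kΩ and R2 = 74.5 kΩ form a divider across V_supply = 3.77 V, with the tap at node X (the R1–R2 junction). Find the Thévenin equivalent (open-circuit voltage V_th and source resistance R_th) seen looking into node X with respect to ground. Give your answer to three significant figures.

V_th ≈ 3.65 V, R_th ≈ 2.35 kΩ

With X open, the divider is unloaded: V_th = 3.77 × 74.5/76.93 = 3.651 V.
With V_supply suppressed (replaced by a short), R_th = R1 ‖ R2 = (2.430 × 74.5)/(2.430 + 74.5) = 2.353 kΩ.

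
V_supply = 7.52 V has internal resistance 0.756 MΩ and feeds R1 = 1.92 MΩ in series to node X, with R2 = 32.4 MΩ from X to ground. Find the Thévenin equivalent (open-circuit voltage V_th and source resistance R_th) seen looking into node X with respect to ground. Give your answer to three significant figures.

R1' = 0.756 + 1.92 = 2.676 MΩ (source resistance + R1).
Open-circuit (no load on X): V_th = V_supply · R2/(R1' + R2) = 7.52 × 32.4/(2.676 + 32.4) = 6.946 V.
Zeroing V_supply shorts the top of R1' to ground, so R_th = R1' ‖ R2 = 2.472 MΩ.

V_th ≈ 6.95 V, R_th ≈ 2.47 MΩ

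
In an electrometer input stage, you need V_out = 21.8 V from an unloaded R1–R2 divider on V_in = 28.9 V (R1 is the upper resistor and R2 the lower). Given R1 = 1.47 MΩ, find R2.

V_out/V_in = R2/(R1+R2) = 0.7543.
So R2 = R1 · V_out/(V_in − V_out) = 1.47 × 21.8/(28.9 − 21.8) = 1.47 × 3.070 = 4.514 MΩ.

R2 ≈ 4.51 MΩ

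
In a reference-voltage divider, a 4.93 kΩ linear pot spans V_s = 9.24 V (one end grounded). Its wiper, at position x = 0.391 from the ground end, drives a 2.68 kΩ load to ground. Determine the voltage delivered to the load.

V_out ≈ 2.51 V

Lower segment x·R_p = 1.928 kΩ; upper segment (1−x)·R_p = 3.002 kΩ.
Lower segment in parallel with the load: 1.928 ‖ 2.68 = 1.121 kΩ.
Then V_out = V_s · 1.121/(3.002 + 1.121) = 2.512 V.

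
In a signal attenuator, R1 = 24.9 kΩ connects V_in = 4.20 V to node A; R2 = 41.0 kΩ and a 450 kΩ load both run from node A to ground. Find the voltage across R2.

R2 ‖ R_L = (41.0 × 450)/(41.0 + 450) = 37.58 kΩ.
Voltage divider with the loaded lower leg: V_out = 4.20 × 37.58/(24.9 + 37.58) = 4.20 × 0.6014 = 2.526 V.
(Unloaded it would be 2.61 V; the load pulls it down.)

V_out ≈ 2.53 V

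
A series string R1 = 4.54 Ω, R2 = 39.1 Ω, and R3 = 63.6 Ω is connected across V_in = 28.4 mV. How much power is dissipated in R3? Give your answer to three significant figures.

P ≈ 4.46 µW

ΣR = 107.2 Ω → I = 28.4/107.2 = 0.2648 mA.
P(R3) = I²·R3 = (0.2648)² × 63.6 = 4.460 µW.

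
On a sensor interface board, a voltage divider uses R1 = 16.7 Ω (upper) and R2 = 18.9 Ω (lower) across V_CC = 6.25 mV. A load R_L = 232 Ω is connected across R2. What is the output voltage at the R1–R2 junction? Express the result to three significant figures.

V_out ≈ 3.20 mV

The load sits in parallel with R2, giving an effective lower resistance R2' = R2·R_L/(R2+R_L) = 17.48 Ω.
Now apply the divider: V_out = 6.25 × 0.5114 = 3.196 mV.
(Unloaded it would be 3.32 mV; the load pulls it down.)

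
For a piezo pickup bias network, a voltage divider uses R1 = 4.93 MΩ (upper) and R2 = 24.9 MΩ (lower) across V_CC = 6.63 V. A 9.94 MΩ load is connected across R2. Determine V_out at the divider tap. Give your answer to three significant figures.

V_out ≈ 3.91 V

First combine the lower leg with the load: R2 ‖ R_L = 7.104 MΩ.
Now apply the divider: V_out = 6.63 × 0.5903 = 3.914 V.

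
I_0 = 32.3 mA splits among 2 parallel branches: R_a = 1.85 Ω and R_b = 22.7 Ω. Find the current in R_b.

For two parallel branches, I_k = I_0 · (other R)/(sum of R).
I(R_b) = 32.3 × 1.85/(1.85 + 22.7) = 32.3 × 0.07536 = 2.434 mA.

I ≈ 2.43 mA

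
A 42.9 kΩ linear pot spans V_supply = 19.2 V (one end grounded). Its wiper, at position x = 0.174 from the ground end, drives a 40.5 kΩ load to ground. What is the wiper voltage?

The pot divides into 35.44 kΩ above the wiper and 7.465 kΩ below.
(x·R_p) ‖ R_L = 6.303 kΩ.
V_out = 19.2 × 6.303/(35.44 + 6.303) = 2.899 V.
(Unloaded: V_out = x·V_supply = 3.34 V.)

V_out ≈ 2.90 V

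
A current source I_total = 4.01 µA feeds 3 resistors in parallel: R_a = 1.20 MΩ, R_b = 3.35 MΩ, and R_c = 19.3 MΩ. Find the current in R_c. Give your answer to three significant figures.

I ≈ 0.176 µA

ΣG = 1/1.20 + 1/3.35 + 1/19.3 = 1.184.
R_c takes the fraction G_k/ΣG = 0.05181/1.184 = 0.04377, so I = 4.01 × 0.04377 = 0.1755 µA.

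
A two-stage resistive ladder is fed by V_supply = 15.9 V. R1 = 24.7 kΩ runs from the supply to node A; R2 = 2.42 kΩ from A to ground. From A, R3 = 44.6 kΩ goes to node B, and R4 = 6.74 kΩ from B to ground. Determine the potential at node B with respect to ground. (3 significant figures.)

V_B ≈ 0.179 V

Node A sees R2 in parallel with the series input of stage 2, R3 + R4 = 51.34 kΩ.
R2 ‖ (R3+R4) = 2.311 kΩ.
V_A = 15.9 × 2.311/(24.7 + 2.311) = 1.360 V.
Then the unloaded second divider: V_B = V_A × R4/(R3+R4) = 1.360 × 0.1313 = 0.1786 V.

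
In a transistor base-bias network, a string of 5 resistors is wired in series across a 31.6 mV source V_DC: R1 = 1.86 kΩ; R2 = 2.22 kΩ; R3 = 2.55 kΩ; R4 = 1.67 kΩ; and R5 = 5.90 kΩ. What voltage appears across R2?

ΣR = 1.86 + 2.22 + 2.55 + 1.67 + 5.90 = 14.20 kΩ.
Voltage divider: V = V_DC · (2.220 / 14.20) = 31.6 × 0.1563 = 4.940 mV.

V ≈ 4.94 mV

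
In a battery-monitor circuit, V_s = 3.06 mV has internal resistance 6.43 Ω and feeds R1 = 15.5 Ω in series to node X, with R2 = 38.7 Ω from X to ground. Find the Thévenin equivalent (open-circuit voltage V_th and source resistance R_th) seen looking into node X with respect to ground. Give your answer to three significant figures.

R1' = 6.43 + 15.5 = 21.93 Ω (source resistance + R1).
V_th is the unloaded tap voltage: V_s · R2/(R1'+R2) = 3.06 × 0.6383 = 1.953 mV.
Zeroing V_s shorts the top of R1' to ground, so R_th = R1' ‖ R2 = 14.00 Ω.

V_th ≈ 1.95 mV, R_th ≈ 14.0 Ω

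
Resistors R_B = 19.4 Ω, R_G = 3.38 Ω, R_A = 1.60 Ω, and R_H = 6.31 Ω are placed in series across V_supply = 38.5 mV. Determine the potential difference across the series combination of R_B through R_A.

Series total: ΣR = 19.4 + 3.38 + 1.60 + 6.31 = 30.69 Ω.
R_{R_B..R_A} = 19.4 + 3.38 + 1.60 = 24.38 Ω.
By the voltage-divider rule, V = 38.5 × 24.38/30.69 = 30.58 mV.

V ≈ 30.6 mV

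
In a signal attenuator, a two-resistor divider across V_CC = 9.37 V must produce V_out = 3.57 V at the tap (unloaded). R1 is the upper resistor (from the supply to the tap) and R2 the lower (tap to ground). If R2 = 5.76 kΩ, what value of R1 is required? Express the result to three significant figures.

The divider ratio is R2/(R1+R2) = 3.57/9.37 = 0.3810.
R1 = R2·(1/k − 1) = 5.76 × 1.625 = 9.358 kΩ.

R1 ≈ 9.36 kΩ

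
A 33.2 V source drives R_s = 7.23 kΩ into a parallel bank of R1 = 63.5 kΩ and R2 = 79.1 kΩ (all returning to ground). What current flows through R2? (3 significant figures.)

Parallel bank: R_p = 1/(1/63.5 + 1/79.1) = 35.22 kΩ.
Node voltage V_A = V_in · R_p/(R_s + R_p) = 33.2 × 0.8297 = 27.55 V.
Branch current I = V_A/R2 = 27.55/79.1 = 0.3482 mA.

I ≈ 0.348 mA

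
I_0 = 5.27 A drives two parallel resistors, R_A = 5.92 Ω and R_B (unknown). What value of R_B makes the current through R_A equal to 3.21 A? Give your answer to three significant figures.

In a two-way split, I_A/I_0 = R_B/(R_A + R_B).
3.21/5.27 = R_B/(R_A + R_B) → R_B = R_A · (0.6091)/(1 − 0.6091) = 5.92 × 1.558 = 9.225 Ω.

R_B ≈ 9.22 Ω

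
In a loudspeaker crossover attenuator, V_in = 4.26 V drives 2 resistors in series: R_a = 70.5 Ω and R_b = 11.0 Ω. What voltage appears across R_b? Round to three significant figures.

Series total: ΣR = 70.5 + 11.0 = 81.50 Ω.
V = V_in · R/ΣR = 4.26 × 0.1350 = 0.5750 V.

V ≈ 0.575 V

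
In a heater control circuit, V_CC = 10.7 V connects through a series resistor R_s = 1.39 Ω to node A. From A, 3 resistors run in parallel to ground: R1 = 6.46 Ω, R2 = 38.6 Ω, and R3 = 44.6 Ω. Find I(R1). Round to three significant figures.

Parallel bank: R_p = 1/(1/6.46 + 1/38.6 + 1/44.6) = 4.923 Ω.
V_A by voltage divider: V_A = 10.7 × 4.923/(1.39 + 4.923) = 8.344 V.
I(R1) = V_A / R1 = 8.344/6.46 = 1.292 A.

I ≈ 1.29 A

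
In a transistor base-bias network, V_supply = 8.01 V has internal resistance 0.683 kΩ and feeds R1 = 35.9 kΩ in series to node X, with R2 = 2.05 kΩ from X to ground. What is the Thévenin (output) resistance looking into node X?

R_th ≈ 1.94 kΩ

R1' = 0.683 + 35.9 = 36.58 kΩ (source resistance + R1).
With V_supply suppressed (replaced by a short), R_th = R1' ‖ R2 = (36.58 × 2.05)/(36.58 + 2.05) = 1.941 kΩ.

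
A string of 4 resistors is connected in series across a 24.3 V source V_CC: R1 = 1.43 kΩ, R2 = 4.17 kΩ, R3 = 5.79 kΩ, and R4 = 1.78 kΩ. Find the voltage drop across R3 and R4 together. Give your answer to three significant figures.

Total series resistance ΣR = 1.43 + 4.17 + 5.79 + 1.78 = 13.17 kΩ.
R_{R3..R4} = 5.79 + 1.78 = 7.570 kΩ.
V = V_CC · R/ΣR = 24.3 × 0.5748 = 13.97 V.

V ≈ 14.0 V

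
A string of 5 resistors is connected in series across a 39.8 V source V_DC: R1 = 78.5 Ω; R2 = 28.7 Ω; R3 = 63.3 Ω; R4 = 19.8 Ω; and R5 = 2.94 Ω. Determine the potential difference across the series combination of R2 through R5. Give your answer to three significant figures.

ΣR = 78.5 + 28.7 + 63.3 + 19.8 + 2.94 = 193.2 Ω.
R_{R2..R5} = 28.7 + 63.3 + 19.8 + 2.94 = 114.7 Ω.
V = V_DC · R/ΣR = 39.8 × 0.5938 = 23.63 V.

V ≈ 23.6 V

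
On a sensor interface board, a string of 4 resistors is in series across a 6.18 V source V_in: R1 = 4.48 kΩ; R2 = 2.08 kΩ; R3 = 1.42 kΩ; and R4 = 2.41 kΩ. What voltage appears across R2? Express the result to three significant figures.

V ≈ 1.24 V

ΣR = 4.48 + 2.08 + 1.42 + 2.41 = 10.39 kΩ.
By the voltage-divider rule, V = 6.18 × 2.080/10.39 = 1.237 V.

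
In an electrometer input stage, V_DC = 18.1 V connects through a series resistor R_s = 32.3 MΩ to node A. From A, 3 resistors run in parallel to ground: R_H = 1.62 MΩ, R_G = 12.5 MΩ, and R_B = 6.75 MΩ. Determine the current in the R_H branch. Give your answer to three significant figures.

I ≈ 0.395 µA

Equivalent of the parallel group: R_p = 1.183 MΩ.
V_A = 18.1 × 1.183/33.48 = 0.6394 V.
Branch current I = V_A/R_H = 0.6394/1.62 = 0.3947 µA.
(Equivalently: I_total = 0.5406 µA, then current-divider fraction G_k/ΣG = 0.7301.)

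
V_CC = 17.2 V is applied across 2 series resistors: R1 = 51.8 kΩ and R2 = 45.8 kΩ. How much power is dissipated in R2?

P ≈ 1.42 mW

ΣR = 97.60 kΩ → I = 17.2/97.60 = 0.1762 mA.
P(R2) = I²·R2 = (0.1762)² × 45.8 = 1.422 mW.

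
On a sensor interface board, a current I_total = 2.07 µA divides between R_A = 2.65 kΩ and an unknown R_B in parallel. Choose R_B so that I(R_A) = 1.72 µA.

The fraction through R_A equals R_B/(R_A+R_B).
1.72/2.07 = R_B/(R_A + R_B) → R_B = R_A · (0.8309)/(1 − 0.8309) = 2.65 × 4.914 = 13.02 kΩ.

R_B ≈ 13.0 kΩ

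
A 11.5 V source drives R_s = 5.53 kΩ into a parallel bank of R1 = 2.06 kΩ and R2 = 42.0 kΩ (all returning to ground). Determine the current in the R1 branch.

I ≈ 1.46 mA

Combine the parallel branches: R_p = (1/2.06 + 1/42.0)⁻¹ = 1.964 kΩ.
Node voltage V_A = V_supply · R_p/(R_s + R_p) = 11.5 × 0.2620 = 3.014 V.
Branch current I = V_A/R1 = 3.014/2.06 = 1.463 mA.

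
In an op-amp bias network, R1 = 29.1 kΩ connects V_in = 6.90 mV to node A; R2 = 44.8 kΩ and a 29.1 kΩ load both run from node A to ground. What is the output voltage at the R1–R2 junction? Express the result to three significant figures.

V_out ≈ 2.60 mV

R2 ‖ R_L = (44.8 × 29.1)/(44.8 + 29.1) = 17.64 kΩ.
Now apply the divider: V_out = 6.90 × 0.3774 = 2.604 mV.
(Unloaded it would be 4.18 mV; the load pulls it down.)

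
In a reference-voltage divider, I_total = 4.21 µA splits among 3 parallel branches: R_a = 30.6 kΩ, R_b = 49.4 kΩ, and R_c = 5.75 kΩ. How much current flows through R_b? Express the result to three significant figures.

Conductances: ΣG = 1/30.6 + 1/49.4 + 1/5.75 = 0.2268 (1/kΩ).
R_b takes the fraction G_k/ΣG = 0.02024/0.2268 = 0.08924, so I = 4.21 × 0.08924 = 0.3757 µA.

I ≈ 0.376 µA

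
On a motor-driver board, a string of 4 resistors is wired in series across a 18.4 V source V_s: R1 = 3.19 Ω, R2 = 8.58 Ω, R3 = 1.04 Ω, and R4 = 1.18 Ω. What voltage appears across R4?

Total series resistance ΣR = 3.19 + 8.58 + 1.04 + 1.18 = 13.99 Ω.
By the voltage-divider rule, V = 18.4 × 1.180/13.99 = 1.552 V.

V ≈ 1.55 V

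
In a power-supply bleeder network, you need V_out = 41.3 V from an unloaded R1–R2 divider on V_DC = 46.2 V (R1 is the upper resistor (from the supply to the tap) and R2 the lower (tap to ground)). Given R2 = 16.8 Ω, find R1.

R1 ≈ 1.99 Ω

Required fraction k = V_out/V_DC = 0.8939.
Rearranging, R1 = R2·(1−k)/k = 16.8 × 0.1186 = 1.993 Ω.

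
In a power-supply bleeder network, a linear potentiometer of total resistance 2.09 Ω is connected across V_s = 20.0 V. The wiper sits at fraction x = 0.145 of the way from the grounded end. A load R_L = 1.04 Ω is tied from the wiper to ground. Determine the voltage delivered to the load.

Split the track: R_lower = x·R_p = 0.3030 Ω, R_upper = (1−x)·R_p = 1.787 Ω.
Lower segment in parallel with the load: 0.3030 ‖ 1.04 = 0.2347 Ω.
Then V_out = V_s · 0.2347/(1.787 + 0.2347) = 2.322 V.

V_out ≈ 2.32 V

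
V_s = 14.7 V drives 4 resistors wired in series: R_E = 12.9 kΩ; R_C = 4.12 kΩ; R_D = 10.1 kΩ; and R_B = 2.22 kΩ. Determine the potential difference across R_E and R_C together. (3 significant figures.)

Total series resistance ΣR = 12.9 + 4.12 + 10.1 + 2.22 = 29.34 kΩ.
R_{R_E..R_C} = 12.9 + 4.12 = 17.02 kΩ.
Voltage divider: V = V_s · (17.02 / 29.34) = 14.7 × 0.5801 = 8.527 V.

V ≈ 8.53 V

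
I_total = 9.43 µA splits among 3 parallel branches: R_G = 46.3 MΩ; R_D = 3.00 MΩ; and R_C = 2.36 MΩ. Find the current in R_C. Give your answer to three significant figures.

I ≈ 5.13 µA

ΣG = 1/46.3 + 1/3.00 + 1/2.36 = 0.7787.
R_C takes the fraction G_k/ΣG = 0.4237/0.7787 = 0.5442, so I = 9.43 × 0.5442 = 5.132 µA.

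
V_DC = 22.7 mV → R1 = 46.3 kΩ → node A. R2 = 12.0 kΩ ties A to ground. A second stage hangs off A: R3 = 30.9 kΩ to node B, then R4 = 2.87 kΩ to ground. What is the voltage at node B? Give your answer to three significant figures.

Looking into the second stage from A: R3 + R4 = 33.77 kΩ appears in parallel with R2.
R2 ‖ (R3+R4) = 8.854 kΩ.
So V_A = 22.7 × 0.1605 = 3.644 mV.
Stage 2 is unloaded, so V_B = V_A · R4/(R3+R4) = 3.644 × 2.87/33.77 = 0.3097 mV.

V_B ≈ 0.310 mV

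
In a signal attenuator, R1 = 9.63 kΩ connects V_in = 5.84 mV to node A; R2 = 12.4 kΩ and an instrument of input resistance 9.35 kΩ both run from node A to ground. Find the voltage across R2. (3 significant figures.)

V_out ≈ 2.08 mV

First combine the lower leg with the load: R2 ‖ R_L = 5.331 kΩ.
Now apply the divider: V_out = 5.84 × 0.3563 = 2.081 mV.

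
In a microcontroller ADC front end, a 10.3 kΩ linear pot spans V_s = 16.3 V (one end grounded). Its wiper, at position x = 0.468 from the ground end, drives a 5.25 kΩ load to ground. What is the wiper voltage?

The pot divides into 5.480 kΩ above the wiper and 4.820 kΩ below.
R_L loads the lower segment: effective lower R = 2.513 kΩ.
V_out = 16.3 × 2.513/(5.480 + 2.513) = 5.125 V.

V_out ≈ 5.13 V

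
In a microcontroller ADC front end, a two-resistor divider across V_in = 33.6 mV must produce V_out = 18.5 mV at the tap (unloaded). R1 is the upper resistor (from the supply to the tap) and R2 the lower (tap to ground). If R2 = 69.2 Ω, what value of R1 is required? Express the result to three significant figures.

The divider ratio is R2/(R1+R2) = 18.5/33.6 = 0.5506.
So R1 = R2 · (V_in/V_out − 1) = 69.2 × (33.6/18.5 − 1) = 69.2 × 0.8162 = 56.48 Ω.

R1 ≈ 56.5 Ω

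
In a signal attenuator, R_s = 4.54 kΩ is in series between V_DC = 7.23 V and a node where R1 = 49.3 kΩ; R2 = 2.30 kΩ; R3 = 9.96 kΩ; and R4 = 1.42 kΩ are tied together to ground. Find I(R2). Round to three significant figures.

I ≈ 0.468 mA

Combine the parallel branches: R_p = (1/49.3 + 1/2.30 + 1/9.96 + 1/1.42)⁻¹ = 0.7938 kΩ.
V_A by voltage divider: V_A = 7.23 × 0.7938/(4.54 + 0.7938) = 1.076 V.
Branch current I = V_A/R2 = 1.076/2.30 = 0.4678 mA.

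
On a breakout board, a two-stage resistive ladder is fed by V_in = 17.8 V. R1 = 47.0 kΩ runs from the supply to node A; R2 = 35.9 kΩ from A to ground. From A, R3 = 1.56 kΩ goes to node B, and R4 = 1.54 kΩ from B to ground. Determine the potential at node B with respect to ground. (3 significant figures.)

Looking into the second stage from A: R3 + R4 = 3.100 kΩ appears in parallel with R2.
R2 ‖ (R3+R4) = 2.854 kΩ.
So V_A = 17.8 × 0.05724 = 1.019 V.
V_B = V_A × 0.4968 = 0.5061 V.

V_B ≈ 0.506 V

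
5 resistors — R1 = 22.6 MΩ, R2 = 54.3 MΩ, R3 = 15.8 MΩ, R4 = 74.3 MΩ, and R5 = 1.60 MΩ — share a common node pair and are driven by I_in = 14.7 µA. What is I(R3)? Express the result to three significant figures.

I ≈ 1.22 µA

ΣG = 1/22.6 + 1/54.3 + 1/15.8 + 1/74.3 + 1/1.60 = 0.7644.
By the current-divider rule, I = I_in · G_k/ΣG = 14.7 × 0.08280 = 1.217 µA.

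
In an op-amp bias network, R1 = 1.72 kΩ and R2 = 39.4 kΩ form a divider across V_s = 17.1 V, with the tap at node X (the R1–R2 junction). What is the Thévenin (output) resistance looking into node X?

Looking into X with the source shorted: R_th = R1·R2/(R1+R2) = 1.720 × 39.4/41.12 = 1.648 kΩ.

R_th ≈ 1.65 kΩ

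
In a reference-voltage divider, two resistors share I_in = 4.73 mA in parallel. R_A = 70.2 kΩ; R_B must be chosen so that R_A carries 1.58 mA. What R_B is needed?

In a two-way split, I_A/I_in = R_B/(R_A + R_B).
1.58/4.73 = R_B/(R_A + R_B) → R_B = R_A · (0.3340)/(1 − 0.3340) = 70.2 × 0.5016 = 35.21 kΩ.

R_B ≈ 35.2 kΩ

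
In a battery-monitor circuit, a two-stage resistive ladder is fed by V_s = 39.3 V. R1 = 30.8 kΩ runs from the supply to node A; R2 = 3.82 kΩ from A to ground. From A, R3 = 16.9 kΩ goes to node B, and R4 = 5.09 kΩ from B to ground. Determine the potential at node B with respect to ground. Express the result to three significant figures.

Looking into the second stage from A: R3 + R4 = 21.99 kΩ appears in parallel with R2.
Effective lower resistance at A: R2 ‖ 21.99 = 3.255 kΩ.
V_A = 39.3 × 3.255/(30.8 + 3.255) = 3.756 V.
Then the unloaded second divider: V_B = V_A × R4/(R3+R4) = 3.756 × 0.2315 = 0.8694 V.

V_B ≈ 0.869 V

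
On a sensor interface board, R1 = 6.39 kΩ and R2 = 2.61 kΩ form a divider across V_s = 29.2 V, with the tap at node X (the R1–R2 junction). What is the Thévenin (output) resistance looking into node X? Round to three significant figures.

R_th ≈ 1.85 kΩ

Zeroing V_s shorts the top of R1 to ground, so R_th = R1 ‖ R2 = 1.853 kΩ.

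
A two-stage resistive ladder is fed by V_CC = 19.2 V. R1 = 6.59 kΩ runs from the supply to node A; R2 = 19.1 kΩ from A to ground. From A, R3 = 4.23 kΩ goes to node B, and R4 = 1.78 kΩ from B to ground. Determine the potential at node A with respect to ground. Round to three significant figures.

V_A ≈ 7.86 V

Node A sees R2 in parallel with the series input of stage 2, R3 + R4 = 6.010 kΩ.
Effective lower resistance at A: R2 ‖ 6.010 = 4.572 kΩ.
So V_A = 19.2 × 0.4096 = 7.864 V.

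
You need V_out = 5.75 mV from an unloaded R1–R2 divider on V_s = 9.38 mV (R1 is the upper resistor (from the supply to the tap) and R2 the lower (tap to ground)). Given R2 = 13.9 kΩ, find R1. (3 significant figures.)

The divider ratio is R2/(R1+R2) = 5.75/9.38 = 0.6130.
So R1 = R2 · (V_s/V_out − 1) = 13.9 × (9.38/5.75 − 1) = 13.9 × 0.6313 = 8.775 kΩ.

R1 ≈ 8.78 kΩ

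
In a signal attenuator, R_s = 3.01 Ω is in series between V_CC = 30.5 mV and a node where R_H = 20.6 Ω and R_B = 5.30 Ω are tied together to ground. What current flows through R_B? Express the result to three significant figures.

Combine the parallel branches: R_p = (1/20.6 + 1/5.30)⁻¹ = 4.215 Ω.
Node voltage V_A = V_CC · R_p/(R_s + R_p) = 30.5 × 0.5834 = 17.79 mV.
Branch current I = V_A/R_B = 17.79/5.30 = 3.357 mA.

I ≈ 3.36 mA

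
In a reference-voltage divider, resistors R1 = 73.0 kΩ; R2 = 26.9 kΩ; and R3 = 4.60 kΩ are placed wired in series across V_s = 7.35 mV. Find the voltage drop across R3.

Series total: ΣR = 73.0 + 26.9 + 4.60 = 104.5 kΩ.
Voltage divider: V = V_s · (4.600 / 104.5) = 7.35 × 0.04402 = 0.3235 mV.

V ≈ 0.324 mV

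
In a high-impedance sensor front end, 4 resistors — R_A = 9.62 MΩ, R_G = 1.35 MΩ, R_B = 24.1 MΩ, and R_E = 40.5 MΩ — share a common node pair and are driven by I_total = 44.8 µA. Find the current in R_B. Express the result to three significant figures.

Conductances: ΣG = 1/9.62 + 1/1.35 + 1/24.1 + 1/40.5 = 0.9109 (1/MΩ).
R_B takes the fraction G_k/ΣG = 0.04149/0.9109 = 0.04555, so I = 44.8 × 0.04555 = 2.041 µA.

I ≈ 2.04 µA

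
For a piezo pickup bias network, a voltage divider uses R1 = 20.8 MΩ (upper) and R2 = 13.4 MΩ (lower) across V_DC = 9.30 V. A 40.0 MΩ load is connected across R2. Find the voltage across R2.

R2 ‖ R_L = (13.4 × 40.0)/(13.4 + 40.0) = 10.04 MΩ.
Then V_out = V_DC · R2'/(R1 + R2') = 9.30 × 10.04/30.84 = 3.027 V.

V_out ≈ 3.03 V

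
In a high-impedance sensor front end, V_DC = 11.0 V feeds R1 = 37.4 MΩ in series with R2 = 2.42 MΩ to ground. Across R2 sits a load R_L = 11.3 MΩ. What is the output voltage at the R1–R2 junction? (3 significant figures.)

The load sits in parallel with R2, giving an effective lower resistance R2' = R2·R_L/(R2+R_L) = 1.993 MΩ.
Voltage divider with the loaded lower leg: V_out = 11.0 × 1.993/(37.4 + 1.993) = 11.0 × 0.05060 = 0.5566 V.

V_out ≈ 0.557 V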